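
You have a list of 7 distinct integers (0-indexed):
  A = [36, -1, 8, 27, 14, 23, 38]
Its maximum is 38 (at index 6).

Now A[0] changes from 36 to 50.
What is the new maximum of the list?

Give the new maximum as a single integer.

Answer: 50

Derivation:
Old max = 38 (at index 6)
Change: A[0] 36 -> 50
Changed element was NOT the old max.
  New max = max(old_max, new_val) = max(38, 50) = 50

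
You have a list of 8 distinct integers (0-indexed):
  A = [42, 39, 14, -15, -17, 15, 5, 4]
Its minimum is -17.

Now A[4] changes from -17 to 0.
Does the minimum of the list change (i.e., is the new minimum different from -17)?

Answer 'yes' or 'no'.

Answer: yes

Derivation:
Old min = -17
Change: A[4] -17 -> 0
Changed element was the min; new min must be rechecked.
New min = -15; changed? yes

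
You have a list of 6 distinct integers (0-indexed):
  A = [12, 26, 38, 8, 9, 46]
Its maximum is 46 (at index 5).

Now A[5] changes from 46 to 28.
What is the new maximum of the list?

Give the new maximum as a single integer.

Old max = 46 (at index 5)
Change: A[5] 46 -> 28
Changed element WAS the max -> may need rescan.
  Max of remaining elements: 38
  New max = max(28, 38) = 38

Answer: 38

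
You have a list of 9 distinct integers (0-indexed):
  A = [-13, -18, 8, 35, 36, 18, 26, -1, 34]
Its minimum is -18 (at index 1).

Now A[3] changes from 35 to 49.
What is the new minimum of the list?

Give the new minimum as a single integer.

Answer: -18

Derivation:
Old min = -18 (at index 1)
Change: A[3] 35 -> 49
Changed element was NOT the old min.
  New min = min(old_min, new_val) = min(-18, 49) = -18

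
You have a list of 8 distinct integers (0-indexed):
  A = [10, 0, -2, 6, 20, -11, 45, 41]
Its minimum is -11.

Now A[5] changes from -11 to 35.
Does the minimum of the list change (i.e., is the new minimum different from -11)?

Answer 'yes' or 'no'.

Old min = -11
Change: A[5] -11 -> 35
Changed element was the min; new min must be rechecked.
New min = -2; changed? yes

Answer: yes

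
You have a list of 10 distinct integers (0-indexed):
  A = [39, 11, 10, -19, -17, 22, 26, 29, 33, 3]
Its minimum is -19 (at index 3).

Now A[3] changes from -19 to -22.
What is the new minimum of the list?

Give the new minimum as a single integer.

Answer: -22

Derivation:
Old min = -19 (at index 3)
Change: A[3] -19 -> -22
Changed element WAS the min. Need to check: is -22 still <= all others?
  Min of remaining elements: -17
  New min = min(-22, -17) = -22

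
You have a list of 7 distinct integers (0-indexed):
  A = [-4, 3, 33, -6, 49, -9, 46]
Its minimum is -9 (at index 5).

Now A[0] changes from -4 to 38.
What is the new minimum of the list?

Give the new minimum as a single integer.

Old min = -9 (at index 5)
Change: A[0] -4 -> 38
Changed element was NOT the old min.
  New min = min(old_min, new_val) = min(-9, 38) = -9

Answer: -9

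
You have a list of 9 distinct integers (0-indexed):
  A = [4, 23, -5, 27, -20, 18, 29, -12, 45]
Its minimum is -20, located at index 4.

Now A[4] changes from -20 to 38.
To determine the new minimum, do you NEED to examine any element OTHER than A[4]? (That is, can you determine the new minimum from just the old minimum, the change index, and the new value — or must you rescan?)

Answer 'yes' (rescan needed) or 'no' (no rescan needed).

Answer: yes

Derivation:
Old min = -20 at index 4
Change at index 4: -20 -> 38
Index 4 WAS the min and new value 38 > old min -20. Must rescan other elements to find the new min.
Needs rescan: yes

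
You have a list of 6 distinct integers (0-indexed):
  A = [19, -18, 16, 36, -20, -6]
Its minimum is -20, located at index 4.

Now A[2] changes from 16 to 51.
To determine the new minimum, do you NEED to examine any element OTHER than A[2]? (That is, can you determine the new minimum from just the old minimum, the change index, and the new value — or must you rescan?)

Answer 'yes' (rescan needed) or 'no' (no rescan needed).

Old min = -20 at index 4
Change at index 2: 16 -> 51
Index 2 was NOT the min. New min = min(-20, 51). No rescan of other elements needed.
Needs rescan: no

Answer: no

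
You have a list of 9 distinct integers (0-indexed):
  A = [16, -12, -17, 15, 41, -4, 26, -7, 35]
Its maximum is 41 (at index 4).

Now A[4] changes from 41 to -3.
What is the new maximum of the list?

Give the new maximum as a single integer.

Old max = 41 (at index 4)
Change: A[4] 41 -> -3
Changed element WAS the max -> may need rescan.
  Max of remaining elements: 35
  New max = max(-3, 35) = 35

Answer: 35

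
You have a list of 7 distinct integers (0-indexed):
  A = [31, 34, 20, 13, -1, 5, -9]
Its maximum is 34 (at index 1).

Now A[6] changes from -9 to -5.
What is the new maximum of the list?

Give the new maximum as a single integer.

Old max = 34 (at index 1)
Change: A[6] -9 -> -5
Changed element was NOT the old max.
  New max = max(old_max, new_val) = max(34, -5) = 34

Answer: 34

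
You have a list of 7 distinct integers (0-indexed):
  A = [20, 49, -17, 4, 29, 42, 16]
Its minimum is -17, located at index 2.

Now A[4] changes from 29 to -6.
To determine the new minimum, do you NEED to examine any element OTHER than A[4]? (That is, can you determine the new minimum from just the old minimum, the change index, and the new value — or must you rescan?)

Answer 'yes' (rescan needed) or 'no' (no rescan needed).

Old min = -17 at index 2
Change at index 4: 29 -> -6
Index 4 was NOT the min. New min = min(-17, -6). No rescan of other elements needed.
Needs rescan: no

Answer: no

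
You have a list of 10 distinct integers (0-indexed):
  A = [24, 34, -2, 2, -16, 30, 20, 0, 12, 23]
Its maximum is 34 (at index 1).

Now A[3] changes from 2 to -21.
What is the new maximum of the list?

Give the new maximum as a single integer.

Answer: 34

Derivation:
Old max = 34 (at index 1)
Change: A[3] 2 -> -21
Changed element was NOT the old max.
  New max = max(old_max, new_val) = max(34, -21) = 34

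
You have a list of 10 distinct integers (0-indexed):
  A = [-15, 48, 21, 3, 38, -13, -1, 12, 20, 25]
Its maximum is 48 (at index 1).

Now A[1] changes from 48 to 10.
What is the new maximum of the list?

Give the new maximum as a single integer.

Answer: 38

Derivation:
Old max = 48 (at index 1)
Change: A[1] 48 -> 10
Changed element WAS the max -> may need rescan.
  Max of remaining elements: 38
  New max = max(10, 38) = 38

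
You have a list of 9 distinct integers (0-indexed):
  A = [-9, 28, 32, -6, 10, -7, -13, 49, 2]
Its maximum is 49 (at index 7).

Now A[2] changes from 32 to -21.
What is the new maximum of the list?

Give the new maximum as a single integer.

Old max = 49 (at index 7)
Change: A[2] 32 -> -21
Changed element was NOT the old max.
  New max = max(old_max, new_val) = max(49, -21) = 49

Answer: 49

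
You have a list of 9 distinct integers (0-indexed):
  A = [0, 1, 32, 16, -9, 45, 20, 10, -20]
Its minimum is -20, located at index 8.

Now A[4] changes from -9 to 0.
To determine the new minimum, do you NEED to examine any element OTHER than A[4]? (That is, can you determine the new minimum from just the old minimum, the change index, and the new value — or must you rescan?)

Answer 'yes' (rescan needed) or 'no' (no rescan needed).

Old min = -20 at index 8
Change at index 4: -9 -> 0
Index 4 was NOT the min. New min = min(-20, 0). No rescan of other elements needed.
Needs rescan: no

Answer: no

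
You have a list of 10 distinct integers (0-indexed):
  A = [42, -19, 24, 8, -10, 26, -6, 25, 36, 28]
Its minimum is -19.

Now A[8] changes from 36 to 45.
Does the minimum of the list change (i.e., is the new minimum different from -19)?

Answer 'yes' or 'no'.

Old min = -19
Change: A[8] 36 -> 45
Changed element was NOT the min; min changes only if 45 < -19.
New min = -19; changed? no

Answer: no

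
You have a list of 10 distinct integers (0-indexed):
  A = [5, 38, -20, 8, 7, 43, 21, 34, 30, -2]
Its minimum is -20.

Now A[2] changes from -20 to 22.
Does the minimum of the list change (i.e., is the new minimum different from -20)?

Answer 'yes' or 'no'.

Answer: yes

Derivation:
Old min = -20
Change: A[2] -20 -> 22
Changed element was the min; new min must be rechecked.
New min = -2; changed? yes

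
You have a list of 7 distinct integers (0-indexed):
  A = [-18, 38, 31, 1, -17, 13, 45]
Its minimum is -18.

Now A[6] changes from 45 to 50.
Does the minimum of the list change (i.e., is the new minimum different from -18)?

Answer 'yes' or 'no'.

Old min = -18
Change: A[6] 45 -> 50
Changed element was NOT the min; min changes only if 50 < -18.
New min = -18; changed? no

Answer: no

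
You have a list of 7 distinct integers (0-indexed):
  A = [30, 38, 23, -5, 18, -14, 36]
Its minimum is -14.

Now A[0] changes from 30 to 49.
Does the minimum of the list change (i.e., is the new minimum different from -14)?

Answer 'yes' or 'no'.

Old min = -14
Change: A[0] 30 -> 49
Changed element was NOT the min; min changes only if 49 < -14.
New min = -14; changed? no

Answer: no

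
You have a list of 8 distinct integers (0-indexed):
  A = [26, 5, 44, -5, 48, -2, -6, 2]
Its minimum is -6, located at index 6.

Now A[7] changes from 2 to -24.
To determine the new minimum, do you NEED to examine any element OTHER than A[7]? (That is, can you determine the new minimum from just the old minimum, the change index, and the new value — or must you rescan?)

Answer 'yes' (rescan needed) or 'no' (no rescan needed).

Answer: no

Derivation:
Old min = -6 at index 6
Change at index 7: 2 -> -24
Index 7 was NOT the min. New min = min(-6, -24). No rescan of other elements needed.
Needs rescan: no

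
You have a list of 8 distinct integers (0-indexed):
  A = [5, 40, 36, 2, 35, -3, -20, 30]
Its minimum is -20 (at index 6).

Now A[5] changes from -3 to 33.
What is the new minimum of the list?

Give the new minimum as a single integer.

Old min = -20 (at index 6)
Change: A[5] -3 -> 33
Changed element was NOT the old min.
  New min = min(old_min, new_val) = min(-20, 33) = -20

Answer: -20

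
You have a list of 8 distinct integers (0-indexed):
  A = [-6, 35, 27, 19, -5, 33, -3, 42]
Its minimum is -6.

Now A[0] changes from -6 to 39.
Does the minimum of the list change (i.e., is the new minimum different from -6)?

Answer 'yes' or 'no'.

Old min = -6
Change: A[0] -6 -> 39
Changed element was the min; new min must be rechecked.
New min = -5; changed? yes

Answer: yes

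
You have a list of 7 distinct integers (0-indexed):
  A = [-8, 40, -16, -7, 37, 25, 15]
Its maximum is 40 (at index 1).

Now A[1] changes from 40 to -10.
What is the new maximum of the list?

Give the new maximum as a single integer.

Old max = 40 (at index 1)
Change: A[1] 40 -> -10
Changed element WAS the max -> may need rescan.
  Max of remaining elements: 37
  New max = max(-10, 37) = 37

Answer: 37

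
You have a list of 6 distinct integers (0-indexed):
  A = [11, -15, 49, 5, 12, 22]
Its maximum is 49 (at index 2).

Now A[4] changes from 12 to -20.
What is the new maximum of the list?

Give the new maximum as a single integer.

Answer: 49

Derivation:
Old max = 49 (at index 2)
Change: A[4] 12 -> -20
Changed element was NOT the old max.
  New max = max(old_max, new_val) = max(49, -20) = 49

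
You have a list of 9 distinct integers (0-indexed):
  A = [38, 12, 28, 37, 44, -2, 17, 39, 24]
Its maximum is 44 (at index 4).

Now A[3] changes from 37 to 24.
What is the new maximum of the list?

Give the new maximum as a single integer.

Old max = 44 (at index 4)
Change: A[3] 37 -> 24
Changed element was NOT the old max.
  New max = max(old_max, new_val) = max(44, 24) = 44

Answer: 44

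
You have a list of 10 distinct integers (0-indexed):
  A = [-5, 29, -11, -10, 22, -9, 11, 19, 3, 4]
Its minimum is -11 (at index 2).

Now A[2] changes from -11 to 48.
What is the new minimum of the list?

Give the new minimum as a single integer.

Answer: -10

Derivation:
Old min = -11 (at index 2)
Change: A[2] -11 -> 48
Changed element WAS the min. Need to check: is 48 still <= all others?
  Min of remaining elements: -10
  New min = min(48, -10) = -10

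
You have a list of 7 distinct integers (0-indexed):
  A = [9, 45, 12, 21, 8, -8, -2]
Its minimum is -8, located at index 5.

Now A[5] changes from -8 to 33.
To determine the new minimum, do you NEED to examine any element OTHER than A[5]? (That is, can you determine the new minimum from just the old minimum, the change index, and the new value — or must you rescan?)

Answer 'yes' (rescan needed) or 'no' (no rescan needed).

Answer: yes

Derivation:
Old min = -8 at index 5
Change at index 5: -8 -> 33
Index 5 WAS the min and new value 33 > old min -8. Must rescan other elements to find the new min.
Needs rescan: yes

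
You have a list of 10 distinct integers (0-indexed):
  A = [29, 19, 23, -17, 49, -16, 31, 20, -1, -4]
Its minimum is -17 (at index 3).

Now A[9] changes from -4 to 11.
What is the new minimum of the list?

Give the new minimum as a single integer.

Old min = -17 (at index 3)
Change: A[9] -4 -> 11
Changed element was NOT the old min.
  New min = min(old_min, new_val) = min(-17, 11) = -17

Answer: -17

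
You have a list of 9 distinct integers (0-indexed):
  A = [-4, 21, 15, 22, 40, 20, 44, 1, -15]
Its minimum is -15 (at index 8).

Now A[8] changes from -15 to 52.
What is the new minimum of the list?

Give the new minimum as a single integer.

Old min = -15 (at index 8)
Change: A[8] -15 -> 52
Changed element WAS the min. Need to check: is 52 still <= all others?
  Min of remaining elements: -4
  New min = min(52, -4) = -4

Answer: -4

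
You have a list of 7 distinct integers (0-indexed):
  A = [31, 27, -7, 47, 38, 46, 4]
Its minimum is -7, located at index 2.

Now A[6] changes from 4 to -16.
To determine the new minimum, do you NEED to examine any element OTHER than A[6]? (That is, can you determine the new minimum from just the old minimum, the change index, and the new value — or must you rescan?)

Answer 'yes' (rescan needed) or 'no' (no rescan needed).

Old min = -7 at index 2
Change at index 6: 4 -> -16
Index 6 was NOT the min. New min = min(-7, -16). No rescan of other elements needed.
Needs rescan: no

Answer: no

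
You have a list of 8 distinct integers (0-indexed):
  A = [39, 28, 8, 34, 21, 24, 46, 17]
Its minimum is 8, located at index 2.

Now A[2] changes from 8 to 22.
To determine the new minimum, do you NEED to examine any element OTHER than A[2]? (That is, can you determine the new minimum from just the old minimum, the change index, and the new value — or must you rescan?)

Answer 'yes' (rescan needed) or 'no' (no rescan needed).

Old min = 8 at index 2
Change at index 2: 8 -> 22
Index 2 WAS the min and new value 22 > old min 8. Must rescan other elements to find the new min.
Needs rescan: yes

Answer: yes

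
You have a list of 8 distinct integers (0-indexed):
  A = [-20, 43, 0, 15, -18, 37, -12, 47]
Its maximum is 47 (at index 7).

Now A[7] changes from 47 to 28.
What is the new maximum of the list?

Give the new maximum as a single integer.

Answer: 43

Derivation:
Old max = 47 (at index 7)
Change: A[7] 47 -> 28
Changed element WAS the max -> may need rescan.
  Max of remaining elements: 43
  New max = max(28, 43) = 43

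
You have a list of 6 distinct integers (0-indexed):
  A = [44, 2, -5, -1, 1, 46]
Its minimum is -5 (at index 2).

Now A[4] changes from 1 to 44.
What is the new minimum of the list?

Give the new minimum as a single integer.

Answer: -5

Derivation:
Old min = -5 (at index 2)
Change: A[4] 1 -> 44
Changed element was NOT the old min.
  New min = min(old_min, new_val) = min(-5, 44) = -5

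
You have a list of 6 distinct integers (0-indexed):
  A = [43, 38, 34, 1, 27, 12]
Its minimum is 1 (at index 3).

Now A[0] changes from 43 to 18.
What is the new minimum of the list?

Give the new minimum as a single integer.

Answer: 1

Derivation:
Old min = 1 (at index 3)
Change: A[0] 43 -> 18
Changed element was NOT the old min.
  New min = min(old_min, new_val) = min(1, 18) = 1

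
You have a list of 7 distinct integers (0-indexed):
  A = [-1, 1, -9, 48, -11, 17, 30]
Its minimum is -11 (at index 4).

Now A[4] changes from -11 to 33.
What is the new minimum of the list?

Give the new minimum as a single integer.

Answer: -9

Derivation:
Old min = -11 (at index 4)
Change: A[4] -11 -> 33
Changed element WAS the min. Need to check: is 33 still <= all others?
  Min of remaining elements: -9
  New min = min(33, -9) = -9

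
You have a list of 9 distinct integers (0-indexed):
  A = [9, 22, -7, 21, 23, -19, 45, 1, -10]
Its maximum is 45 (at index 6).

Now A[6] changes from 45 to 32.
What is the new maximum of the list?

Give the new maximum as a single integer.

Old max = 45 (at index 6)
Change: A[6] 45 -> 32
Changed element WAS the max -> may need rescan.
  Max of remaining elements: 23
  New max = max(32, 23) = 32

Answer: 32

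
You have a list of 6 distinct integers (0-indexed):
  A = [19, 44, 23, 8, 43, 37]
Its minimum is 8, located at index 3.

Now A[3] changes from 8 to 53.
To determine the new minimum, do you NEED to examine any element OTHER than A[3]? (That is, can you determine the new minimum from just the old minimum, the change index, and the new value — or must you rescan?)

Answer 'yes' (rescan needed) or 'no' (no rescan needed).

Old min = 8 at index 3
Change at index 3: 8 -> 53
Index 3 WAS the min and new value 53 > old min 8. Must rescan other elements to find the new min.
Needs rescan: yes

Answer: yes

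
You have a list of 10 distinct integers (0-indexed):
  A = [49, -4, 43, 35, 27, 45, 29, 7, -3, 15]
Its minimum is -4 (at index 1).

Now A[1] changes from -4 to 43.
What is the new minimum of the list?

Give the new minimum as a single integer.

Answer: -3

Derivation:
Old min = -4 (at index 1)
Change: A[1] -4 -> 43
Changed element WAS the min. Need to check: is 43 still <= all others?
  Min of remaining elements: -3
  New min = min(43, -3) = -3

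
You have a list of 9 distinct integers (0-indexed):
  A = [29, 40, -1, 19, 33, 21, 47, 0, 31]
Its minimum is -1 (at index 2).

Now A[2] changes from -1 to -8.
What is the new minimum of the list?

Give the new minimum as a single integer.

Answer: -8

Derivation:
Old min = -1 (at index 2)
Change: A[2] -1 -> -8
Changed element WAS the min. Need to check: is -8 still <= all others?
  Min of remaining elements: 0
  New min = min(-8, 0) = -8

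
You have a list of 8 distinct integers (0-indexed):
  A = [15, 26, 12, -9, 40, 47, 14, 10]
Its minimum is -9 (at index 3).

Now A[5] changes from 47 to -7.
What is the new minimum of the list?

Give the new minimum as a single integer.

Old min = -9 (at index 3)
Change: A[5] 47 -> -7
Changed element was NOT the old min.
  New min = min(old_min, new_val) = min(-9, -7) = -9

Answer: -9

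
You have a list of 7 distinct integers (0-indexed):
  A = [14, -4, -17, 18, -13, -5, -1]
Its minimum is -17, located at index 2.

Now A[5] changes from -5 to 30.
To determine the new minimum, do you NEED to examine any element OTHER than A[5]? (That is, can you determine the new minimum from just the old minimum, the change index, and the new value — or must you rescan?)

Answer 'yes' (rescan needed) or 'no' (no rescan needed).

Old min = -17 at index 2
Change at index 5: -5 -> 30
Index 5 was NOT the min. New min = min(-17, 30). No rescan of other elements needed.
Needs rescan: no

Answer: no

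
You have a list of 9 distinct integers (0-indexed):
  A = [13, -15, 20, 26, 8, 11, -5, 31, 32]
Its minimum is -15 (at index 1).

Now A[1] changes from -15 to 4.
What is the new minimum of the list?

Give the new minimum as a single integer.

Old min = -15 (at index 1)
Change: A[1] -15 -> 4
Changed element WAS the min. Need to check: is 4 still <= all others?
  Min of remaining elements: -5
  New min = min(4, -5) = -5

Answer: -5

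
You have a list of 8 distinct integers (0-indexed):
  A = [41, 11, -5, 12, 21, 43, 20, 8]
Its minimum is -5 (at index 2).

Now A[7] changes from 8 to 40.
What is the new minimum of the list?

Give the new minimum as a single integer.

Old min = -5 (at index 2)
Change: A[7] 8 -> 40
Changed element was NOT the old min.
  New min = min(old_min, new_val) = min(-5, 40) = -5

Answer: -5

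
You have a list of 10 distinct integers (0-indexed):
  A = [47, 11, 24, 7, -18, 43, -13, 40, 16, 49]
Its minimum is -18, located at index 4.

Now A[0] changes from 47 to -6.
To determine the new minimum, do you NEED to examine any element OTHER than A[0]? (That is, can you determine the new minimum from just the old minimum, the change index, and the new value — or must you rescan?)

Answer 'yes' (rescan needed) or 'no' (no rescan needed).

Answer: no

Derivation:
Old min = -18 at index 4
Change at index 0: 47 -> -6
Index 0 was NOT the min. New min = min(-18, -6). No rescan of other elements needed.
Needs rescan: no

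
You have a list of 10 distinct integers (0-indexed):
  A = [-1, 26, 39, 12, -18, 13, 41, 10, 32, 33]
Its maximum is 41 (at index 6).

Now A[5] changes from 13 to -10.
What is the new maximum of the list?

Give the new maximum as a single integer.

Answer: 41

Derivation:
Old max = 41 (at index 6)
Change: A[5] 13 -> -10
Changed element was NOT the old max.
  New max = max(old_max, new_val) = max(41, -10) = 41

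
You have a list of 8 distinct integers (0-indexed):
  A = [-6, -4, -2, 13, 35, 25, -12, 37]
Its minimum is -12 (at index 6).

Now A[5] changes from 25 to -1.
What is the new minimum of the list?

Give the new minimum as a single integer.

Answer: -12

Derivation:
Old min = -12 (at index 6)
Change: A[5] 25 -> -1
Changed element was NOT the old min.
  New min = min(old_min, new_val) = min(-12, -1) = -12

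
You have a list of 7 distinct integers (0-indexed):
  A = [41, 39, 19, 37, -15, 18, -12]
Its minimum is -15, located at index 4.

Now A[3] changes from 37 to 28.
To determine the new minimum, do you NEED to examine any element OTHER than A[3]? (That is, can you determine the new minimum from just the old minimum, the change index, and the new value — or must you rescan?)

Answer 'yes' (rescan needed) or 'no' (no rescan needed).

Old min = -15 at index 4
Change at index 3: 37 -> 28
Index 3 was NOT the min. New min = min(-15, 28). No rescan of other elements needed.
Needs rescan: no

Answer: no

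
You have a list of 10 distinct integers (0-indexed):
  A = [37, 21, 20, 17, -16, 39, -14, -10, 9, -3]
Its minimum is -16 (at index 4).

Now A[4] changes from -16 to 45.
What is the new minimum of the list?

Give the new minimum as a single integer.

Old min = -16 (at index 4)
Change: A[4] -16 -> 45
Changed element WAS the min. Need to check: is 45 still <= all others?
  Min of remaining elements: -14
  New min = min(45, -14) = -14

Answer: -14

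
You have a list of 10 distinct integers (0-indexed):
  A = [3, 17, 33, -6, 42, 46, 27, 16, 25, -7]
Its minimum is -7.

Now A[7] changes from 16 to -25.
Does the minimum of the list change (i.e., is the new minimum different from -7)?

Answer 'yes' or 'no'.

Old min = -7
Change: A[7] 16 -> -25
Changed element was NOT the min; min changes only if -25 < -7.
New min = -25; changed? yes

Answer: yes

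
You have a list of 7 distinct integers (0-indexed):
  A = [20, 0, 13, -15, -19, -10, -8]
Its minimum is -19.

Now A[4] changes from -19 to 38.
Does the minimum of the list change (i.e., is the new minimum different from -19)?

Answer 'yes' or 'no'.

Old min = -19
Change: A[4] -19 -> 38
Changed element was the min; new min must be rechecked.
New min = -15; changed? yes

Answer: yes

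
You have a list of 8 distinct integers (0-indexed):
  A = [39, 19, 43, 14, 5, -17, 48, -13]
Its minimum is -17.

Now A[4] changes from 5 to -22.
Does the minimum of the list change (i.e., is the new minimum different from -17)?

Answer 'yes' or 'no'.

Old min = -17
Change: A[4] 5 -> -22
Changed element was NOT the min; min changes only if -22 < -17.
New min = -22; changed? yes

Answer: yes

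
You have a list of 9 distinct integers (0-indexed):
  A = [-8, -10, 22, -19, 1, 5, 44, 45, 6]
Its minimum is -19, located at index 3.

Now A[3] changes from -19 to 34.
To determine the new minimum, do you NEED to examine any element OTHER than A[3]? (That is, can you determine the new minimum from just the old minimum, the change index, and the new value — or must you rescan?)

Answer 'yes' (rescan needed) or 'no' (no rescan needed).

Old min = -19 at index 3
Change at index 3: -19 -> 34
Index 3 WAS the min and new value 34 > old min -19. Must rescan other elements to find the new min.
Needs rescan: yes

Answer: yes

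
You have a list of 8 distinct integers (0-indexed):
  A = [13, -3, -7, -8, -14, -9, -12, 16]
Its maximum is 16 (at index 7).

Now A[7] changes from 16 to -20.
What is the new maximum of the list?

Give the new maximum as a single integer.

Old max = 16 (at index 7)
Change: A[7] 16 -> -20
Changed element WAS the max -> may need rescan.
  Max of remaining elements: 13
  New max = max(-20, 13) = 13

Answer: 13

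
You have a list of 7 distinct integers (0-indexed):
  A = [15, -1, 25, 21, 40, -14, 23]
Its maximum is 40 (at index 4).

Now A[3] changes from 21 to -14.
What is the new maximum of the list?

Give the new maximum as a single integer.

Answer: 40

Derivation:
Old max = 40 (at index 4)
Change: A[3] 21 -> -14
Changed element was NOT the old max.
  New max = max(old_max, new_val) = max(40, -14) = 40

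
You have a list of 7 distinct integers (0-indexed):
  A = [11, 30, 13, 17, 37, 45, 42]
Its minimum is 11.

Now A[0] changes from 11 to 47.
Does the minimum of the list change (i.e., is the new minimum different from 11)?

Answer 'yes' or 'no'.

Answer: yes

Derivation:
Old min = 11
Change: A[0] 11 -> 47
Changed element was the min; new min must be rechecked.
New min = 13; changed? yes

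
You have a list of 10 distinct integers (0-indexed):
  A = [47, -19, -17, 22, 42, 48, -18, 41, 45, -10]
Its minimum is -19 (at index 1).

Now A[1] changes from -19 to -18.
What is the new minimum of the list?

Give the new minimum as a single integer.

Answer: -18

Derivation:
Old min = -19 (at index 1)
Change: A[1] -19 -> -18
Changed element WAS the min. Need to check: is -18 still <= all others?
  Min of remaining elements: -18
  New min = min(-18, -18) = -18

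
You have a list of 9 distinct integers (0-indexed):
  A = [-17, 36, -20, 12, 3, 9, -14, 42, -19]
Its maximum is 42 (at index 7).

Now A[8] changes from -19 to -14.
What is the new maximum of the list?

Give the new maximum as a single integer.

Old max = 42 (at index 7)
Change: A[8] -19 -> -14
Changed element was NOT the old max.
  New max = max(old_max, new_val) = max(42, -14) = 42

Answer: 42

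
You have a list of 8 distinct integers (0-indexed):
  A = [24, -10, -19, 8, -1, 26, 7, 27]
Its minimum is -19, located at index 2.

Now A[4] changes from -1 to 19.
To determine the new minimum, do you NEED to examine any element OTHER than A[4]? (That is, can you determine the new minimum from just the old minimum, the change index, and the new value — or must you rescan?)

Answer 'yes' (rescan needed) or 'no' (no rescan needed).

Answer: no

Derivation:
Old min = -19 at index 2
Change at index 4: -1 -> 19
Index 4 was NOT the min. New min = min(-19, 19). No rescan of other elements needed.
Needs rescan: no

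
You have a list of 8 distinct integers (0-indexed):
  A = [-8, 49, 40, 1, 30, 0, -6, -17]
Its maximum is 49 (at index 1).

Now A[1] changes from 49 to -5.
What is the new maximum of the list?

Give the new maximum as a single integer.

Answer: 40

Derivation:
Old max = 49 (at index 1)
Change: A[1] 49 -> -5
Changed element WAS the max -> may need rescan.
  Max of remaining elements: 40
  New max = max(-5, 40) = 40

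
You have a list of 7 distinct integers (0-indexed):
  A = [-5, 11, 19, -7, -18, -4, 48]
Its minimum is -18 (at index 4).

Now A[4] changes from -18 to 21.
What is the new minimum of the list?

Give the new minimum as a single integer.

Old min = -18 (at index 4)
Change: A[4] -18 -> 21
Changed element WAS the min. Need to check: is 21 still <= all others?
  Min of remaining elements: -7
  New min = min(21, -7) = -7

Answer: -7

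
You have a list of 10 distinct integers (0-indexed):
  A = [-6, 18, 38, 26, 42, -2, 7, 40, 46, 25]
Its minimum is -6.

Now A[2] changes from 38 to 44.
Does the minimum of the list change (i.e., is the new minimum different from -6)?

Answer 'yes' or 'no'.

Old min = -6
Change: A[2] 38 -> 44
Changed element was NOT the min; min changes only if 44 < -6.
New min = -6; changed? no

Answer: no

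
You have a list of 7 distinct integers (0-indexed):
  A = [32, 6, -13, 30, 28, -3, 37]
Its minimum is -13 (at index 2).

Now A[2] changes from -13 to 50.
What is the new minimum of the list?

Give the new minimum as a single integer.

Answer: -3

Derivation:
Old min = -13 (at index 2)
Change: A[2] -13 -> 50
Changed element WAS the min. Need to check: is 50 still <= all others?
  Min of remaining elements: -3
  New min = min(50, -3) = -3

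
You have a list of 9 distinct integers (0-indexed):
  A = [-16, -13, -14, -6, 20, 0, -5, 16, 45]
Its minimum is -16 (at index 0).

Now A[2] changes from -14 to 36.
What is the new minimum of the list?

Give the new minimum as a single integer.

Old min = -16 (at index 0)
Change: A[2] -14 -> 36
Changed element was NOT the old min.
  New min = min(old_min, new_val) = min(-16, 36) = -16

Answer: -16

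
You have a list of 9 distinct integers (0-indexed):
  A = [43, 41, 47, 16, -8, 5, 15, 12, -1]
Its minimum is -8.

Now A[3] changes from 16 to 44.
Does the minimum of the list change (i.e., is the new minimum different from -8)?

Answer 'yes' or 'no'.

Answer: no

Derivation:
Old min = -8
Change: A[3] 16 -> 44
Changed element was NOT the min; min changes only if 44 < -8.
New min = -8; changed? no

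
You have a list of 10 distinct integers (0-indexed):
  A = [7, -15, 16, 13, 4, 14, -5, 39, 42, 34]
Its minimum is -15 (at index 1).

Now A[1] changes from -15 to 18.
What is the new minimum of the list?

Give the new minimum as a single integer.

Answer: -5

Derivation:
Old min = -15 (at index 1)
Change: A[1] -15 -> 18
Changed element WAS the min. Need to check: is 18 still <= all others?
  Min of remaining elements: -5
  New min = min(18, -5) = -5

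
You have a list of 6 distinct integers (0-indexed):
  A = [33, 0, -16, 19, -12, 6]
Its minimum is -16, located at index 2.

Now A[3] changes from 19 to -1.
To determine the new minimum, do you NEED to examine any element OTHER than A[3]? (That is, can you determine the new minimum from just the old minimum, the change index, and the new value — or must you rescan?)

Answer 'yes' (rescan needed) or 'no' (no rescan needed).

Old min = -16 at index 2
Change at index 3: 19 -> -1
Index 3 was NOT the min. New min = min(-16, -1). No rescan of other elements needed.
Needs rescan: no

Answer: no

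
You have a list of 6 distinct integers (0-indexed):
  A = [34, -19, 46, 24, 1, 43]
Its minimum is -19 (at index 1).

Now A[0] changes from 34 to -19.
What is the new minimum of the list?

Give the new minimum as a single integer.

Answer: -19

Derivation:
Old min = -19 (at index 1)
Change: A[0] 34 -> -19
Changed element was NOT the old min.
  New min = min(old_min, new_val) = min(-19, -19) = -19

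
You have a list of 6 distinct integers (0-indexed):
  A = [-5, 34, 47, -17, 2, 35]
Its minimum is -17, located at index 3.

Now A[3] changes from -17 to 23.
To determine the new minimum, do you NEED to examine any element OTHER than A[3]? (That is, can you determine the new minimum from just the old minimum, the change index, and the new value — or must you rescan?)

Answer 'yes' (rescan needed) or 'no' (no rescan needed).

Answer: yes

Derivation:
Old min = -17 at index 3
Change at index 3: -17 -> 23
Index 3 WAS the min and new value 23 > old min -17. Must rescan other elements to find the new min.
Needs rescan: yes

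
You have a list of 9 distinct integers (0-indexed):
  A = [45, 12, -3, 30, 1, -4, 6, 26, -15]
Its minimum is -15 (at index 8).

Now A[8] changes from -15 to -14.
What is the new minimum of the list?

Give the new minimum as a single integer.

Old min = -15 (at index 8)
Change: A[8] -15 -> -14
Changed element WAS the min. Need to check: is -14 still <= all others?
  Min of remaining elements: -4
  New min = min(-14, -4) = -14

Answer: -14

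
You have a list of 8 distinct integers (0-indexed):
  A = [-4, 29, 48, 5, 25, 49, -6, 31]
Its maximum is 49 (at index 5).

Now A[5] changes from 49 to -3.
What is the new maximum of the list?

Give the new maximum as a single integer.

Answer: 48

Derivation:
Old max = 49 (at index 5)
Change: A[5] 49 -> -3
Changed element WAS the max -> may need rescan.
  Max of remaining elements: 48
  New max = max(-3, 48) = 48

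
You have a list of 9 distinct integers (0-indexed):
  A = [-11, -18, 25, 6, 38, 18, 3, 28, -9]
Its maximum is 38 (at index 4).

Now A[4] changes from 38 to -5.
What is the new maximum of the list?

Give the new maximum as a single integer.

Old max = 38 (at index 4)
Change: A[4] 38 -> -5
Changed element WAS the max -> may need rescan.
  Max of remaining elements: 28
  New max = max(-5, 28) = 28

Answer: 28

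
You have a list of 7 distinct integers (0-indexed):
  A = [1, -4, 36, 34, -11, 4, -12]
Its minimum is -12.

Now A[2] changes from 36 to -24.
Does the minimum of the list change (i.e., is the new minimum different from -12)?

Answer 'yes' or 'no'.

Answer: yes

Derivation:
Old min = -12
Change: A[2] 36 -> -24
Changed element was NOT the min; min changes only if -24 < -12.
New min = -24; changed? yes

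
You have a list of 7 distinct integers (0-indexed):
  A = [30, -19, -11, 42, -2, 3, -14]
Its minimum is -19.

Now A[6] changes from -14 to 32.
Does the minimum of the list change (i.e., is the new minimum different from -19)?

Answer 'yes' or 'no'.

Answer: no

Derivation:
Old min = -19
Change: A[6] -14 -> 32
Changed element was NOT the min; min changes only if 32 < -19.
New min = -19; changed? no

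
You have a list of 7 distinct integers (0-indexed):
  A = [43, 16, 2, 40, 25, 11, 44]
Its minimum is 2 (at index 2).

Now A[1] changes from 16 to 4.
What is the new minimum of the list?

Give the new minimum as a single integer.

Answer: 2

Derivation:
Old min = 2 (at index 2)
Change: A[1] 16 -> 4
Changed element was NOT the old min.
  New min = min(old_min, new_val) = min(2, 4) = 2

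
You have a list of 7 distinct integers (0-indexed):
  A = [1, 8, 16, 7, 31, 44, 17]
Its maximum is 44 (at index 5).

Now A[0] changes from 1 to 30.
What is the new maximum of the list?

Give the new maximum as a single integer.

Old max = 44 (at index 5)
Change: A[0] 1 -> 30
Changed element was NOT the old max.
  New max = max(old_max, new_val) = max(44, 30) = 44

Answer: 44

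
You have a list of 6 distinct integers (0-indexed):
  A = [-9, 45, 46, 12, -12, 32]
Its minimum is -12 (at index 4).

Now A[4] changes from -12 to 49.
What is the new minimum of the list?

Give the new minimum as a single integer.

Answer: -9

Derivation:
Old min = -12 (at index 4)
Change: A[4] -12 -> 49
Changed element WAS the min. Need to check: is 49 still <= all others?
  Min of remaining elements: -9
  New min = min(49, -9) = -9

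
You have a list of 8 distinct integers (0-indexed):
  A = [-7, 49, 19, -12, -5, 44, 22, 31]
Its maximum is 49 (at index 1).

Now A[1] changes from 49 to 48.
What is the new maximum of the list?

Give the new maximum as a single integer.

Old max = 49 (at index 1)
Change: A[1] 49 -> 48
Changed element WAS the max -> may need rescan.
  Max of remaining elements: 44
  New max = max(48, 44) = 48

Answer: 48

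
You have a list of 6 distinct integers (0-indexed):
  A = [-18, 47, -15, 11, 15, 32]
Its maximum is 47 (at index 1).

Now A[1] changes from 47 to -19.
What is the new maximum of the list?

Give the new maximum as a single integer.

Old max = 47 (at index 1)
Change: A[1] 47 -> -19
Changed element WAS the max -> may need rescan.
  Max of remaining elements: 32
  New max = max(-19, 32) = 32

Answer: 32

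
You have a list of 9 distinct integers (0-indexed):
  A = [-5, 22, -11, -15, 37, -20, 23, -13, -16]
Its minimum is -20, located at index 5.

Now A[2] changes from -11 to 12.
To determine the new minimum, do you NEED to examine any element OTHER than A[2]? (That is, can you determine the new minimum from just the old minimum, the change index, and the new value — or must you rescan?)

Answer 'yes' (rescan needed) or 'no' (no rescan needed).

Answer: no

Derivation:
Old min = -20 at index 5
Change at index 2: -11 -> 12
Index 2 was NOT the min. New min = min(-20, 12). No rescan of other elements needed.
Needs rescan: no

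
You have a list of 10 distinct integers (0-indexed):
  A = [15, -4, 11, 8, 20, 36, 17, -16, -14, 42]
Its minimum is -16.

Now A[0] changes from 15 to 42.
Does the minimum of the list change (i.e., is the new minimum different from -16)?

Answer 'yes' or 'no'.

Old min = -16
Change: A[0] 15 -> 42
Changed element was NOT the min; min changes only if 42 < -16.
New min = -16; changed? no

Answer: no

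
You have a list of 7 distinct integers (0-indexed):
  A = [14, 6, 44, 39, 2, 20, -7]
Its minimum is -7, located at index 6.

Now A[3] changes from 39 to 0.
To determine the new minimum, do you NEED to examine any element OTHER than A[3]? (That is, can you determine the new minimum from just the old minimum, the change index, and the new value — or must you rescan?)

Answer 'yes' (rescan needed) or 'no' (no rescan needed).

Old min = -7 at index 6
Change at index 3: 39 -> 0
Index 3 was NOT the min. New min = min(-7, 0). No rescan of other elements needed.
Needs rescan: no

Answer: no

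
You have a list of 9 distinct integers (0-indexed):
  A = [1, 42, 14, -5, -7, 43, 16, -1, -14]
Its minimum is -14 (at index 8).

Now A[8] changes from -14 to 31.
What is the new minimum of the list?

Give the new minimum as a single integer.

Answer: -7

Derivation:
Old min = -14 (at index 8)
Change: A[8] -14 -> 31
Changed element WAS the min. Need to check: is 31 still <= all others?
  Min of remaining elements: -7
  New min = min(31, -7) = -7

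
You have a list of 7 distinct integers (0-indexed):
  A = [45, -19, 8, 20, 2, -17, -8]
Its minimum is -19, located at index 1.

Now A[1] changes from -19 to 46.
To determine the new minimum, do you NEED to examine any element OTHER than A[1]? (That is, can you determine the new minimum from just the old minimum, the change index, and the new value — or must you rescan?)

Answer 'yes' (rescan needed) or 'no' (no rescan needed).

Old min = -19 at index 1
Change at index 1: -19 -> 46
Index 1 WAS the min and new value 46 > old min -19. Must rescan other elements to find the new min.
Needs rescan: yes

Answer: yes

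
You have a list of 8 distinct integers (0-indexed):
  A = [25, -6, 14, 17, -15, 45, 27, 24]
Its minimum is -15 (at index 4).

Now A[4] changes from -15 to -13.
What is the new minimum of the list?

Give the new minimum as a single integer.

Answer: -13

Derivation:
Old min = -15 (at index 4)
Change: A[4] -15 -> -13
Changed element WAS the min. Need to check: is -13 still <= all others?
  Min of remaining elements: -6
  New min = min(-13, -6) = -13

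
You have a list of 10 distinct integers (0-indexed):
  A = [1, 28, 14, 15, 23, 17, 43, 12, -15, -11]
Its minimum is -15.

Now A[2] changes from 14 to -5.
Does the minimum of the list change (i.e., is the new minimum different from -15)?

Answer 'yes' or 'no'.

Old min = -15
Change: A[2] 14 -> -5
Changed element was NOT the min; min changes only if -5 < -15.
New min = -15; changed? no

Answer: no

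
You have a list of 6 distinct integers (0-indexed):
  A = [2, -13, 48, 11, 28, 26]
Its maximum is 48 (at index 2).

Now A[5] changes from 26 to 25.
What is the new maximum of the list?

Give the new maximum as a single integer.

Old max = 48 (at index 2)
Change: A[5] 26 -> 25
Changed element was NOT the old max.
  New max = max(old_max, new_val) = max(48, 25) = 48

Answer: 48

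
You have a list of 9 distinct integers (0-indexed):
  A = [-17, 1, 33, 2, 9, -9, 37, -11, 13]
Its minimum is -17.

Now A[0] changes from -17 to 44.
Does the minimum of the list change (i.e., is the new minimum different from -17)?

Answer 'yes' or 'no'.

Old min = -17
Change: A[0] -17 -> 44
Changed element was the min; new min must be rechecked.
New min = -11; changed? yes

Answer: yes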